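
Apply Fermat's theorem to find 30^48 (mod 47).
By Fermat: 30^{46} ≡ 1 (mod 47). So 30^{48} = 30^{46} · 30^{2} ≡ 30^{2} ≡ 7 (mod 47)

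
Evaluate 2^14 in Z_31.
By repeated squaring mod 31: 2^{1}≡2, 2^{2}≡4, 2^{4}≡16, 2^{8}≡8. Then 2^{14} = 2^{8+4+2} ≡ 8 × 16 × 4 ≡ 16 mod 31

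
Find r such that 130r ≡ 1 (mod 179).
Since 179 is prime, by Fermat 130^(-1) ≡ 130^{177} ≡ 84 (mod 179). Verify: 130 × 84 = 10920 ≡ 1 (mod 179)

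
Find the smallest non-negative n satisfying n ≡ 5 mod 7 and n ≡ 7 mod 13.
M = 7 × 13 = 91. M₁ = 13, y₁ ≡ 6 mod 7. M₂ = 7, y₂ ≡ 2 mod 13. n = 5×13×6 + 7×7×2 ≡ 33 mod 91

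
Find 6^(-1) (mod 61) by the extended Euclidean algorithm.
Extended GCD: 6(-10) + 61(1) = 1. So 6^(-1) ≡ -10 ≡ 51 (mod 61). Verify: 6 × 51 = 306 ≡ 1 (mod 61)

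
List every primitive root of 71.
There are φ(70) = 24 primitive roots mod 71: {7, 11, 13, 21, 22, 28, 31, 33, 35, 42, 44, 47, 52, 53, 55, 56, 59, 61, 62, 63, 65, 67, 68, 69}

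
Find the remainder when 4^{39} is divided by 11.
By Fermat: 4^{10} ≡ 1 (mod 11). 39 = 3×10 + 9. So 4^{39} ≡ 4^{9} ≡ 3 (mod 11)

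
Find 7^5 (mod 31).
By repeated squaring (mod 31): 7^{1}≡7, 7^{2}≡18, 7^{4}≡14. Then 7^{5} = 7^{4+1} ≡ 14 × 7 ≡ 5 (mod 31)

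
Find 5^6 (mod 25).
By repeated squaring (mod 25): 5^{1}≡5, 5^{2}≡0, 5^{4}≡0. Then 5^{6} = 5^{4+2} ≡ 0 × 0 ≡ 0 (mod 25)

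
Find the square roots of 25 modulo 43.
The square roots of 25 mod 43 are 38 and 5. Verify: 38² = 1444 ≡ 25 mod 43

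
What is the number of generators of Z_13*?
There are φ(13-1) = φ(12) = 4 primitive roots modulo 13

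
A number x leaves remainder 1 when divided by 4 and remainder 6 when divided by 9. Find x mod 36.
M = 4 × 9 = 36. M₁ = 9, y₁ ≡ 1 mod 4. M₂ = 4, y₂ ≡ 7 mod 9. x = 1×9×1 + 6×4×7 ≡ 33 mod 36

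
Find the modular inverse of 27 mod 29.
Since 29 is prime, by Fermat 27^(-1) ≡ 27^{27} ≡ 14 mod 29. Verify: 27 × 14 = 378 ≡ 1 mod 29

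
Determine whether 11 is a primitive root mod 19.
11^{3} ≡ 1 mod 19 and 3 < 18, so ord_19(11) = 3 ≠ 18 and 11 is not a primitive root.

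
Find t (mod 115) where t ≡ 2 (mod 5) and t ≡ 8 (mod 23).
M = 5 × 23 = 115. M₁ = 23, y₁ ≡ 2 (mod 5). M₂ = 5, y₂ ≡ 14 (mod 23). t = 2×23×2 + 8×5×14 ≡ 77 (mod 115)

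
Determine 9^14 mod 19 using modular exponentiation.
By repeated squaring mod 19: 9^{1}≡9, 9^{2}≡5, 9^{4}≡6, 9^{8}≡17. Then 9^{14} = 9^{8+4+2} ≡ 17 × 6 × 5 ≡ 16 mod 19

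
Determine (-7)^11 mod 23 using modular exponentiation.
By repeated squaring mod 23: (-7)^{1}≡16, (-7)^{2}≡3, (-7)^{4}≡9, (-7)^{8}≡12. Then (-7)^{11} = (-7)^{8+2+1} ≡ 12 × 3 × 16 ≡ 1 mod 23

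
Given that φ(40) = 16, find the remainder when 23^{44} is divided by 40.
By Euler: 23^{16} ≡ 1 mod 40 since gcd(23, 40) = 1. 44 = 2×16 + 12. So 23^{44} ≡ 23^{12} ≡ 1 mod 40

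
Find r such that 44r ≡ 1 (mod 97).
Since 97 is prime, by Fermat 44^(-1) ≡ 44^{95} ≡ 86 (mod 97). Verify: 44 × 86 = 3784 ≡ 1 (mod 97)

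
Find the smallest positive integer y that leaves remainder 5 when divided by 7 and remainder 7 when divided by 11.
M = 7 × 11 = 77. M₁ = 11, y₁ ≡ 2 (mod 7). M₂ = 7, y₂ ≡ 8 (mod 11). y = 5×11×2 + 7×7×8 ≡ 40 (mod 77)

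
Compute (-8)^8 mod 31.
By repeated squaring mod 31: (-8)^{1}≡23, (-8)^{2}≡2, (-8)^{4}≡4, (-8)^{8}≡16. So (-8)^{8} ≡ 16 mod 31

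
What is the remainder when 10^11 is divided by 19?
By repeated squaring mod 19: 10^{1}≡10, 10^{2}≡5, 10^{4}≡6, 10^{8}≡17. Then 10^{11} = 10^{8+2+1} ≡ 17 × 5 × 10 ≡ 14 mod 19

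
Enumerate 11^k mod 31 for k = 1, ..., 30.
11^1, 11^2, ..., 11^{30} mod 31: [11, 28, 29, 9, 6, 4, 13, 19, 23, 5, 24, 16, 21, 14, 30, 20, 3, 2, 22, 25, 27, 18, 12, 8, 26, 7, 15, 10, 17, 1]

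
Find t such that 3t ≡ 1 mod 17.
Since 17 is prime, by Fermat 3^(-1) ≡ 3^{15} ≡ 6 mod 17. Verify: 3 × 6 = 18 ≡ 1 mod 17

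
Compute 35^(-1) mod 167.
Since 167 is prime, by Fermat 35^(-1) ≡ 35^{165} ≡ 105 mod 167. Verify: 35 × 105 = 3675 ≡ 1 mod 167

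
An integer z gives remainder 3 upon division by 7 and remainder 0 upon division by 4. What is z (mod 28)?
M = 7 × 4 = 28. M₁ = 4, y₁ ≡ 2 (mod 7). M₂ = 7, y₂ ≡ 3 (mod 4). z = 3×4×2 + 0×7×3 ≡ 24 (mod 28)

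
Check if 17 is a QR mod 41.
By Euler's criterion: 17^{20} ≡ 40 mod 41. Since this equals -1 (≡ 40), 17 is not a QR.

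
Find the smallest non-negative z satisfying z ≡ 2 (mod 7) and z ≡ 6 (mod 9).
M = 7 × 9 = 63. M₁ = 9, y₁ ≡ 4 (mod 7). M₂ = 7, y₂ ≡ 4 (mod 9). z = 2×9×4 + 6×7×4 ≡ 51 (mod 63)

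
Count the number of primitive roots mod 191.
Number of primitive roots mod 191 = φ(p-1) = φ(190) = 72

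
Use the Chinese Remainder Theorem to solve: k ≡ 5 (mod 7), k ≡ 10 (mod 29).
M = 7 × 29 = 203. M₁ = 29, y₁ ≡ 1 (mod 7). M₂ = 7, y₂ ≡ 25 (mod 29). k = 5×29×1 + 10×7×25 ≡ 68 (mod 203)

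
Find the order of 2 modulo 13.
Powers of 2 mod 13: 2^1≡2, 2^2≡4, 2^3≡8, 2^4≡3, 2^5≡6, 2^6≡12, 2^7≡11, 2^8≡9, 2^9≡5, 2^10≡10, 2^11≡7, 2^12≡1. ord_13(2) = 12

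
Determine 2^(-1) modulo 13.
Since 13 is prime, by Fermat 2^(-1) ≡ 2^{11} ≡ 7 mod 13. Verify: 2 × 7 = 14 ≡ 1 mod 13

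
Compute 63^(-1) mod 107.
Since 107 is prime, by Fermat 63^(-1) ≡ 63^{105} ≡ 17 mod 107. Verify: 63 × 17 = 1071 ≡ 1 mod 107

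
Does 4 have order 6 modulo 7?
4^{3} ≡ 1 mod 7 and 3 < 6, so ord_7(4) = 3 ≠ 6 and 4 is not a primitive root.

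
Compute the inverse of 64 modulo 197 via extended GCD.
Extended GCD: 64(-40) + 197(13) = 1. So 64^(-1) ≡ -40 ≡ 157 (mod 197). Verify: 64 × 157 = 10048 ≡ 1 (mod 197)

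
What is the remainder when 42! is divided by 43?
By Wilson's theorem, (42)! ≡ -1 ≡ 42 mod 43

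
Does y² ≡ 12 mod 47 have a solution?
By Euler's criterion: 12^{23} ≡ 1 mod 47. Since this equals 1, 12 is a QR.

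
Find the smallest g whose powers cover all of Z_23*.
g = 5. Powers: [5, 2, 10, 4, 20, 8, 17, 16, 11, ...] generates all 22 non-zero residues.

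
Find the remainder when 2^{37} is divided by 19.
By Fermat: 2^{18} ≡ 1 mod 19. 37 = 2×18 + 1. So 2^{37} ≡ 2^{1} ≡ 2 mod 19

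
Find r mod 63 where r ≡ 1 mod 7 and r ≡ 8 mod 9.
M = 7 × 9 = 63. M₁ = 9, y₁ ≡ 4 mod 7. M₂ = 7, y₂ ≡ 4 mod 9. r = 1×9×4 + 8×7×4 ≡ 8 mod 63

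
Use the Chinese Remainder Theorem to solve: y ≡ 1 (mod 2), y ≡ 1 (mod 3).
M = 2 × 3 = 6. M₁ = 3, y₁ ≡ 1 (mod 2). M₂ = 2, y₂ ≡ 2 (mod 3). y = 1×3×1 + 1×2×2 ≡ 1 (mod 6)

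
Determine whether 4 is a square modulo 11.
By Euler's criterion: 4^{5} ≡ 1 mod 11. Since this equals 1, 4 is a QR.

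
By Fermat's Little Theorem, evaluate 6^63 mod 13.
By Fermat: 6^{12} ≡ 1 (mod 13). 63 = 5×12 + 3. So 6^{63} ≡ 6^{3} ≡ 8 (mod 13)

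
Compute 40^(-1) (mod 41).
Since 41 is prime, by Fermat 40^(-1) ≡ 40^{39} ≡ 40 (mod 41). Verify: 40 × 40 = 1600 ≡ 1 (mod 41)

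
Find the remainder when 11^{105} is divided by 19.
By Fermat: 11^{18} ≡ 1 mod 19. 105 = 5×18 + 15. So 11^{105} ≡ 11^{15} ≡ 1 mod 19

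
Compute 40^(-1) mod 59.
Since 59 is prime, by Fermat 40^(-1) ≡ 40^{57} ≡ 31 mod 59. Verify: 40 × 31 = 1240 ≡ 1 mod 59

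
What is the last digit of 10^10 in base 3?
Using Fermat: 10^{2} ≡ 1 mod 3. 10 ≡ 0 mod 2. So 10^{10} ≡ 10^{0} ≡ 1 mod 3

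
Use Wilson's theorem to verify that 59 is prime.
(58)! mod 59 = 58. Since this equals -1 mod 59, Wilson confirms 59 is prime.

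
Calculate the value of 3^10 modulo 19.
By repeated squaring mod 19: 3^{1}≡3, 3^{2}≡9, 3^{4}≡5, 3^{8}≡6. Then 3^{10} = 3^{8+2} ≡ 6 × 9 ≡ 16 mod 19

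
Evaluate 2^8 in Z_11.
By repeated squaring mod 11: 2^{1}≡2, 2^{2}≡4, 2^{4}≡5, 2^{8}≡3. So 2^{8} ≡ 3 mod 11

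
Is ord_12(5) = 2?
Powers of 5 mod 12: 5^1≡5, 5^2≡1. First k with 5^k≡1 is k=2. Yes, ord_12(5) = 2.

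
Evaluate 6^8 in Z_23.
By repeated squaring (mod 23): 6^{1}≡6, 6^{2}≡13, 6^{4}≡8, 6^{8}≡18. So 6^{8} ≡ 18 (mod 23)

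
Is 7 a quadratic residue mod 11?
By Euler's criterion: 7^{5} ≡ 10 (mod 11). Since this equals -1 (≡ 10), 7 is not a QR.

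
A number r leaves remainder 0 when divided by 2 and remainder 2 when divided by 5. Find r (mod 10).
M = 2 × 5 = 10. M₁ = 5, y₁ ≡ 1 (mod 2). M₂ = 2, y₂ ≡ 3 (mod 5). r = 0×5×1 + 2×2×3 ≡ 2 (mod 10)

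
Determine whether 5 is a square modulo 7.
By Euler's criterion: 5^{3} ≡ 6 (mod 7). Since this equals -1 (≡ 6), 5 is not a QR.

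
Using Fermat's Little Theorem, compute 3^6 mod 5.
By Fermat: 3^{4} ≡ 1 (mod 5). So 3^{6} = 3^{4} · 3^{2} ≡ 3^{2} ≡ 4 (mod 5)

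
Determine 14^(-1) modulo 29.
Since 29 is prime, by Fermat 14^(-1) ≡ 14^{27} ≡ 27 (mod 29). Verify: 14 × 27 = 378 ≡ 1 (mod 29)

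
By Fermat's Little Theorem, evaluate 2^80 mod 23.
By Fermat: 2^{22} ≡ 1 (mod 23). 80 = 3×22 + 14. So 2^{80} ≡ 2^{14} ≡ 8 (mod 23)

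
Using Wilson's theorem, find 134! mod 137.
(136)! = (134)! × (135) × (136) ≡ -1 mod 137. So (134)! ≡ -1 × [(136)(135)]^(-1) ≡ 68 mod 137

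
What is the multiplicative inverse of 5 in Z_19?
Since 19 is prime, by Fermat 5^(-1) ≡ 5^{17} ≡ 4 mod 19. Verify: 5 × 4 = 20 ≡ 1 mod 19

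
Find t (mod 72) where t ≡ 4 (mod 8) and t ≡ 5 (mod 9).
M = 8 × 9 = 72. M₁ = 9, y₁ ≡ 1 (mod 8). M₂ = 8, y₂ ≡ 8 (mod 9). t = 4×9×1 + 5×8×8 ≡ 68 (mod 72)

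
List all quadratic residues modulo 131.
Squares in Z_131*: {1, 3, 4, 5, 7, 9, 11, 12, 13, 15, 16, 20, 21, 25, 27, 28, 33, 34, 35, 36, 38, 39, 41, 43, 44, 45, 46, 48, 49, 52, 53, 55, 58, 59, 60, 61, 62, 63, 64, 65, 74, 75, 77, 80, 81, 84, 89, 91, 94, 99, 100, 101, 102, 105, 107, 108, 109, 112, 113, 114, 117, 121, 123, 125, 129}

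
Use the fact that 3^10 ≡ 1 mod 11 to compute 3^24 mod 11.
By Fermat: 3^{10} ≡ 1 mod 11. 24 = 2×10 + 4. So 3^{24} ≡ 3^{4} ≡ 4 mod 11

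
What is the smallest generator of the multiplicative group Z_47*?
g = 5. For each prime q|46: 5^{23}≡46, 5^{2}≡25, none ≡ 1, so ord_47(5) = 46 and 5 is a primitive root.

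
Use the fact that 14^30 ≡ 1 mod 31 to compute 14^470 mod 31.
By Fermat: 14^{30} ≡ 1 mod 31. 470 ≡ 20 mod 30. So 14^{470} ≡ 14^{20} ≡ 5 mod 31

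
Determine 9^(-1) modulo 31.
Since 31 is prime, by Fermat 9^(-1) ≡ 9^{29} ≡ 7 mod 31. Verify: 9 × 7 = 63 ≡ 1 mod 31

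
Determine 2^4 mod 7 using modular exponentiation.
2^{4} = 16 ≡ 2 (mod 7)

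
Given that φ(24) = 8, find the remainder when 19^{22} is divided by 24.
By Euler: 19^{8} ≡ 1 (mod 24) since gcd(19, 24) = 1. 22 = 2×8 + 6. So 19^{22} ≡ 19^{6} ≡ 1 (mod 24)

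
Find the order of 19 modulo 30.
Powers of 19 mod 30: 19^1≡19, 19^2≡1. Order = 2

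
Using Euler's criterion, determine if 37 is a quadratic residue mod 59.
By Euler's criterion: 37^{29} ≡ 58 (mod 59). Since this equals -1 (≡ 58), 37 is not a QR.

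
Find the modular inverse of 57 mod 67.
Since 67 is prime, by Fermat 57^(-1) ≡ 57^{65} ≡ 20 mod 67. Verify: 57 × 20 = 1140 ≡ 1 mod 67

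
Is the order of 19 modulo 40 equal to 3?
Powers of 19 mod 40: 19^1≡19, 19^2≡1. Already 19^2≡1, so the order is 2 < 3. No, the actual order is 2.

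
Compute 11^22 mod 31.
By repeated squaring (mod 31): 11^{1}≡11, 11^{2}≡28, 11^{4}≡9, 11^{8}≡19, 11^{16}≡20. Then 11^{22} = 11^{16+4+2} ≡ 20 × 9 × 28 ≡ 18 (mod 31)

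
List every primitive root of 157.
There are φ(156) = 48 primitive roots mod 157: {5, 6, 15, 18, 20, 21, 24, 26, 34, 38, 43, 53, 55, 60, 61, 62, 63, 66, 69, 70, 72, 73, 74, 77, 80, 83, 84, 85, 87, 88, 91, 94, 95, 96, 97, 102, 104, 114, 119, 123, 131, 133, 136, 137, 139, 142, 151, 152}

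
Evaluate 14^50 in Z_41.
Using Fermat: 14^{40} ≡ 1 mod 41. 50 ≡ 10 mod 40. So 14^{50} ≡ 14^{10} ≡ 32 mod 41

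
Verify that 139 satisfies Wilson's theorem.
(138)! mod 139 = 138. Since this equals -1 mod 139, Wilson confirms 139 is prime.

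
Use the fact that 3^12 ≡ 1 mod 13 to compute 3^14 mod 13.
By Fermat: 3^{12} ≡ 1 mod 13. So 3^{14} = 3^{12} · 3^{2} ≡ 3^{2} ≡ 9 mod 13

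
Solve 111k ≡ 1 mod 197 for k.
Since 197 is prime, by Fermat 111^(-1) ≡ 111^{195} ≡ 71 mod 197. Verify: 111 × 71 = 7881 ≡ 1 mod 197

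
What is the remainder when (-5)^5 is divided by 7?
By repeated squaring mod 7: (-5)^{1}≡2, (-5)^{2}≡4, (-5)^{4}≡2. Then (-5)^{5} = (-5)^{4+1} ≡ 2 × 2 ≡ 4 mod 7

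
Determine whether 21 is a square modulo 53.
By Euler's criterion: 21^{26} ≡ 52 (mod 53). Since this equals -1 (≡ 52), 21 is not a QR.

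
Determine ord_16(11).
Powers of 11 mod 16: 11^1≡11, 11^2≡9, 11^3≡3, 11^4≡1. So the order of 11 is 4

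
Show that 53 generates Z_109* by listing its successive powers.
53^1, 53^2, ..., 53^{108} mod 109: [53, 84, 92, 80, 98, 71, 57, 78, 101, 12, 91, 27, 14, 88, 86, 89, 30, 64, 13, 35, 2, 106, 59, 75, 51, 87, 33, 5, 47, 93, 24, 73, 54, 28, 67, 63, 69, 60, 19, 26, 70, 4, 103, 9, 41, 102, 65, 66, 10, 94, 77, 48, 37, 108, 56, 25, 17, 29, 11, 38, 52, 31, 8, 97, 18, 82, 95, 21, 23, 20, 79, 45, 96, 74, 107, 3, 50, 34, 58, 22, 76, 104, 62, 16, 85, 36, 55, 81, 42, 46, 40, 49, 90, 83, 39, 105, 6, 100, 68, 7, 44, 43, 99, 15, 32, 61, 72, 1]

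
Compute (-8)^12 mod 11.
Using Fermat: (-8)^{10} ≡ 1 mod 11. 12 ≡ 2 mod 10. So (-8)^{12} ≡ (-8)^{2} ≡ 9 mod 11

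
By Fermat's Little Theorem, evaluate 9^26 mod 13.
By Fermat: 9^{12} ≡ 1 mod 13. 26 = 2×12 + 2. So 9^{26} ≡ 9^{2} ≡ 3 mod 13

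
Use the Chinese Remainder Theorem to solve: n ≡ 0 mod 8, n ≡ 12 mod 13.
M = 8 × 13 = 104. M₁ = 13, y₁ ≡ 5 mod 8. M₂ = 8, y₂ ≡ 5 mod 13. n = 0×13×5 + 12×8×5 ≡ 64 mod 104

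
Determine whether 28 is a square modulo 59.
By Euler's criterion: 28^{29} ≡ 1 (mod 59). Since this equals 1, 28 is a QR.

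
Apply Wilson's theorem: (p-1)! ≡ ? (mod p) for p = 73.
By Wilson's theorem, (72)! ≡ -1 ≡ 72 mod 73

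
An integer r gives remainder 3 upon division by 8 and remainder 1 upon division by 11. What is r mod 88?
M = 8 × 11 = 88. M₁ = 11, y₁ ≡ 3 mod 8. M₂ = 8, y₂ ≡ 7 mod 11. r = 3×11×3 + 1×8×7 ≡ 67 mod 88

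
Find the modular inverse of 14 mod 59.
Since 59 is prime, by Fermat 14^(-1) ≡ 14^{57} ≡ 38 (mod 59). Verify: 14 × 38 = 532 ≡ 1 (mod 59)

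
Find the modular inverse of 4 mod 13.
Since 13 is prime, by Fermat 4^(-1) ≡ 4^{11} ≡ 10 (mod 13). Verify: 4 × 10 = 40 ≡ 1 (mod 13)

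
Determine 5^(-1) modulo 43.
Since 43 is prime, by Fermat 5^(-1) ≡ 5^{41} ≡ 26 mod 43. Verify: 5 × 26 = 130 ≡ 1 mod 43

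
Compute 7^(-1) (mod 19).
Since 19 is prime, by Fermat 7^(-1) ≡ 7^{17} ≡ 11 (mod 19). Verify: 7 × 11 = 77 ≡ 1 (mod 19)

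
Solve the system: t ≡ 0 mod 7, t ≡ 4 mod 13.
M = 7 × 13 = 91. M₁ = 13, y₁ ≡ 6 mod 7. M₂ = 7, y₂ ≡ 2 mod 13. t = 0×13×6 + 4×7×2 ≡ 56 mod 91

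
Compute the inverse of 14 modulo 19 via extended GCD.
Extended GCD: 14(-4) + 19(3) = 1. So 14^(-1) ≡ -4 ≡ 15 mod 19. Verify: 14 × 15 = 210 ≡ 1 mod 19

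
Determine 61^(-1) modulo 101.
Since 101 is prime, by Fermat 61^(-1) ≡ 61^{99} ≡ 53 (mod 101). Verify: 61 × 53 = 3233 ≡ 1 (mod 101)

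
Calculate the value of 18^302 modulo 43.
Using Fermat: 18^{42} ≡ 1 mod 43. 302 ≡ 8 mod 42. So 18^{302} ≡ 18^{8} ≡ 40 mod 43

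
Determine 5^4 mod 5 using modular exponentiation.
5^{4} = 625 ≡ 0 (mod 5)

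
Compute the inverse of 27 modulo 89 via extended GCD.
Extended GCD: 27(33) + 89(-10) = 1. So 27^(-1) ≡ 33 mod 89. Verify: 27 × 33 = 891 ≡ 1 mod 89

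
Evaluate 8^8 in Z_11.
By repeated squaring (mod 11): 8^{1}≡8, 8^{2}≡9, 8^{4}≡4, 8^{8}≡5. So 8^{8} ≡ 5 (mod 11)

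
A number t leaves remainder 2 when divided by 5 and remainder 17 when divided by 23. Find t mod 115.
M = 5 × 23 = 115. M₁ = 23, y₁ ≡ 2 mod 5. M₂ = 5, y₂ ≡ 14 mod 23. t = 2×23×2 + 17×5×14 ≡ 17 mod 115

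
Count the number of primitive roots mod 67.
A prime p has φ(p-1) primitive roots; here φ(66) = 20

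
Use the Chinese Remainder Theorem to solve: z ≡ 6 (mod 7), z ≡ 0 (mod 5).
M = 7 × 5 = 35. M₁ = 5, y₁ ≡ 3 (mod 7). M₂ = 7, y₂ ≡ 3 (mod 5). z = 6×5×3 + 0×7×3 ≡ 20 (mod 35)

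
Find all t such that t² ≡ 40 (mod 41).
The square roots of 40 mod 41 are 32 and 9. Verify: 32² = 1024 ≡ 40 (mod 41)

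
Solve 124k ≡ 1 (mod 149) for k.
Since 149 is prime, by Fermat 124^(-1) ≡ 124^{147} ≡ 143 (mod 149). Verify: 124 × 143 = 17732 ≡ 1 (mod 149)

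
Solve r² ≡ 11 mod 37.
The square roots of 11 mod 37 are 23 and 14. Verify: 23² = 529 ≡ 11 mod 37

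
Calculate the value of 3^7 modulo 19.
By repeated squaring (mod 19): 3^{1}≡3, 3^{2}≡9, 3^{4}≡5. Then 3^{7} = 3^{4+2+1} ≡ 5 × 9 × 3 ≡ 2 (mod 19)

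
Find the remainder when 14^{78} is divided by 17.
By Fermat: 14^{16} ≡ 1 mod 17. 78 = 4×16 + 14. So 14^{78} ≡ 14^{14} ≡ 2 mod 17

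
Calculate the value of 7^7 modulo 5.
Using Fermat: 7^{4} ≡ 1 mod 5. 7 ≡ 3 mod 4. So 7^{7} ≡ 7^{3} ≡ 3 mod 5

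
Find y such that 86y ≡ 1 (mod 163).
Since 163 is prime, by Fermat 86^(-1) ≡ 86^{161} ≡ 127 (mod 163). Verify: 86 × 127 = 10922 ≡ 1 (mod 163)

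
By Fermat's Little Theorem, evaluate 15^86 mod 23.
By Fermat: 15^{22} ≡ 1 mod 23. 86 = 3×22 + 20. So 15^{86} ≡ 15^{20} ≡ 9 mod 23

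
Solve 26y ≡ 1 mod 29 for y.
Since 29 is prime, by Fermat 26^(-1) ≡ 26^{27} ≡ 19 mod 29. Verify: 26 × 19 = 494 ≡ 1 mod 29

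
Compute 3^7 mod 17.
By repeated squaring mod 17: 3^{1}≡3, 3^{2}≡9, 3^{4}≡13. Then 3^{7} = 3^{4+2+1} ≡ 13 × 9 × 3 ≡ 11 mod 17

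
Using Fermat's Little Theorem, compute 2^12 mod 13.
By Fermat's Little Theorem, 2^{12} ≡ 1 (mod 13) since 13 is prime and gcd(2, 13) = 1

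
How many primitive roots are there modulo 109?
Number of primitive roots mod 109 = φ(p-1) = φ(108) = 36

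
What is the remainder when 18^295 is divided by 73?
Using Fermat: 18^{72} ≡ 1 mod 73. 295 ≡ 7 mod 72. So 18^{295} ≡ 18^{7} ≡ 57 mod 73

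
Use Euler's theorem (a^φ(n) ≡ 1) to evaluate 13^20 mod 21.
By Euler: 13^{12} ≡ 1 (mod 21) since gcd(13, 21) = 1. 20 = 1×12 + 8. So 13^{20} ≡ 13^{8} ≡ 1 (mod 21)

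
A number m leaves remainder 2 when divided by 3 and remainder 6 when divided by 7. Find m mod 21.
M = 3 × 7 = 21. M₁ = 7, y₁ ≡ 1 mod 3. M₂ = 3, y₂ ≡ 5 mod 7. m = 2×7×1 + 6×3×5 ≡ 20 mod 21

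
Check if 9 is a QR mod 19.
By Euler's criterion: 9^{9} ≡ 1 mod 19. Since this equals 1, 9 is a QR.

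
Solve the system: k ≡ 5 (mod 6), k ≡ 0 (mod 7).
M = 6 × 7 = 42. M₁ = 7, y₁ ≡ 1 (mod 6). M₂ = 6, y₂ ≡ 6 (mod 7). k = 5×7×1 + 0×6×6 ≡ 35 (mod 42)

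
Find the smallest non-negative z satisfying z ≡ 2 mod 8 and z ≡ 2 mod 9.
M = 8 × 9 = 72. M₁ = 9, y₁ ≡ 1 mod 8. M₂ = 8, y₂ ≡ 8 mod 9. z = 2×9×1 + 2×8×8 ≡ 2 mod 72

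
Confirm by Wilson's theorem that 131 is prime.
(130)! mod 131 = 130. Since this equals -1 mod 131, Wilson confirms 131 is prime.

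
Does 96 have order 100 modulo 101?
96^{50} ≡ 1 (mod 101) and 50 < 100, so ord_101(96) = 50 ≠ 100 and 96 is not a primitive root.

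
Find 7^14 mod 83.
By repeated squaring mod 83: 7^{1}≡7, 7^{2}≡49, 7^{4}≡77, 7^{8}≡36. Then 7^{14} = 7^{8+4+2} ≡ 36 × 77 × 49 ≡ 40 mod 83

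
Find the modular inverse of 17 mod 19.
Since 19 is prime, by Fermat 17^(-1) ≡ 17^{17} ≡ 9 (mod 19). Verify: 17 × 9 = 153 ≡ 1 (mod 19)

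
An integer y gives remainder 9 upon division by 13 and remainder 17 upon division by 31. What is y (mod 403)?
M = 13 × 31 = 403. M₁ = 31, y₁ ≡ 8 (mod 13). M₂ = 13, y₂ ≡ 12 (mod 31). y = 9×31×8 + 17×13×12 ≡ 48 (mod 403)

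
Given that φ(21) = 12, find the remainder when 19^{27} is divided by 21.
By Euler: 19^{12} ≡ 1 mod 21 since gcd(19, 21) = 1. 27 = 2×12 + 3. So 19^{27} ≡ 19^{3} ≡ 13 mod 21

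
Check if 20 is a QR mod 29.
By Euler's criterion: 20^{14} ≡ 1 mod 29. Since this equals 1, 20 is a QR.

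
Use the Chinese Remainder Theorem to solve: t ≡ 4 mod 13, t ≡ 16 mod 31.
M = 13 × 31 = 403. M₁ = 31, y₁ ≡ 8 mod 13. M₂ = 13, y₂ ≡ 12 mod 31. t = 4×31×8 + 16×13×12 ≡ 264 mod 403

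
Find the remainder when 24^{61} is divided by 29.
By Fermat: 24^{28} ≡ 1 (mod 29). 61 = 2×28 + 5. So 24^{61} ≡ 24^{5} ≡ 7 (mod 29)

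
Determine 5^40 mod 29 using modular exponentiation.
Using Fermat: 5^{28} ≡ 1 (mod 29). 40 ≡ 12 (mod 28). So 5^{40} ≡ 5^{12} ≡ 7 (mod 29)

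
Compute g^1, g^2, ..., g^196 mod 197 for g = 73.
73^1, 73^2, ..., 73^{196} mod 197: [73, 10, 139, 100, 11, 15, 110, 150, 115, 121, 165, 28, 74, 83, 149, 42, 111, 26, 125, 63, 68, 39, 89, 193, 102, 157, 35, 191, 153, 137, 151, 188, 131, 107, 128, 85, 98, 62, 192, 29, 147, 93, 91, 142, 122, 41, 38, 16, 183, 160, 57, 24, 176, 43, 184, 36, 67, 163, 79, 54, 2, 146, 20, 81, 3, 22, 30, 23, 103, 33, 45, 133, 56, 148, 166, 101, 84, 25, 52, 53, 126, 136, 78, 178, 189, 7, 117, 70, 185, 109, 77, 105, 179, 65, 17, 59, 170, 196, 124, 187, 58, 97, 186, 182, 87, 47, 82, 76, 32, 169, 123, 114, 48, 155, 86, 171, 72, 134, 129, 158, 108, 4, 95, 40, 162, 6, 44, 60, 46, 9, 66, 90, 69, 112, 99, 135, 5, 168, 50, 104, 106, 55, 75, 156, 159, 181, 14, 37, 140, 173, 21, 154, 13, 161, 130, 34, 118, 143, 195, 51, 177, 116, 194, 175, 167, 174, 94, 164, 152, 64, 141, 49, 31, 96, 113, 172, 145, 144, 71, 61, 119, 19, 8, 190, 80, 127, 12, 88, 120, 92, 18, 132, 180, 138, 27, 1]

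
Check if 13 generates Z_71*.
ord_71(13) divides 70. For each prime q|70: 13^{35}≡70, 13^{14}≡25, 13^{10}≡20, none ≡ 1. So 13 has order 70 and is a primitive root mod 71.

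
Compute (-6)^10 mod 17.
By repeated squaring (mod 17): (-6)^{1}≡11, (-6)^{2}≡2, (-6)^{4}≡4, (-6)^{8}≡16. Then (-6)^{10} = (-6)^{8+2} ≡ 16 × 2 ≡ 15 (mod 17)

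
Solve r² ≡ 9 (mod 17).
The square roots of 9 mod 17 are 14 and 3. Verify: 14² = 196 ≡ 9 (mod 17)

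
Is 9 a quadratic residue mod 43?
By Euler's criterion: 9^{21} ≡ 1 mod 43. Since this equals 1, 9 is a QR.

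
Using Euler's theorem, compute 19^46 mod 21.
By Euler: 19^{12} ≡ 1 (mod 21) since gcd(19, 21) = 1. 46 = 3×12 + 10. So 19^{46} ≡ 19^{10} ≡ 16 (mod 21)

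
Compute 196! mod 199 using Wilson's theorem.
(198)! = (196)! × (197) × (198) ≡ -1 mod 199. So (196)! ≡ -1 × [(198)(197)]^(-1) ≡ 99 mod 199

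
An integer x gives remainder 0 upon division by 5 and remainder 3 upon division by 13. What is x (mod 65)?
M = 5 × 13 = 65. M₁ = 13, y₁ ≡ 2 (mod 5). M₂ = 5, y₂ ≡ 8 (mod 13). x = 0×13×2 + 3×5×8 ≡ 55 (mod 65)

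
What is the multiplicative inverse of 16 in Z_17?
Since 17 is prime, by Fermat 16^(-1) ≡ 16^{15} ≡ 16 (mod 17). Verify: 16 × 16 = 256 ≡ 1 (mod 17)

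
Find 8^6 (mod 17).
By repeated squaring (mod 17): 8^{1}≡8, 8^{2}≡13, 8^{4}≡16. Then 8^{6} = 8^{4+2} ≡ 16 × 13 ≡ 4 (mod 17)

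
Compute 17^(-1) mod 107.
Since 107 is prime, by Fermat 17^(-1) ≡ 17^{105} ≡ 63 mod 107. Verify: 17 × 63 = 1071 ≡ 1 mod 107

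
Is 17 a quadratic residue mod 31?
By Euler's criterion: 17^{15} ≡ 30 mod 31. Since this equals -1 (≡ 30), 17 is not a QR.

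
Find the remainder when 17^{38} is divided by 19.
By Fermat: 17^{18} ≡ 1 (mod 19). 38 = 2×18 + 2. So 17^{38} ≡ 17^{2} ≡ 4 (mod 19)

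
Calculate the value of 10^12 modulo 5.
By repeated squaring (mod 5): 10^{1}≡0, 10^{2}≡0, 10^{4}≡0, 10^{8}≡0. Then 10^{12} = 10^{8+4} ≡ 0 × 0 ≡ 0 (mod 5)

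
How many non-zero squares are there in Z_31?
For prime 31, there are (p-1)/2 = (31-1)/2 = 15 quadratic residues (excluding 0).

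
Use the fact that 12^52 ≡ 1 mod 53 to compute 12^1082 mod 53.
By Fermat: 12^{52} ≡ 1 mod 53. 1082 ≡ 42 mod 52. So 12^{1082} ≡ 12^{42} ≡ 6 mod 53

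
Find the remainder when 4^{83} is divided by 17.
By Fermat: 4^{16} ≡ 1 mod 17. 83 = 5×16 + 3. So 4^{83} ≡ 4^{3} ≡ 13 mod 17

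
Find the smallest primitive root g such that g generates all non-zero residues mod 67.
g = 2. For each prime q|66: 2^{33}≡66, 2^{22}≡37, 2^{6}≡64, none ≡ 1, so ord_67(2) = 66 and 2 is a primitive root.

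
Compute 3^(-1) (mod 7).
Since 7 is prime, by Fermat 3^(-1) ≡ 3^{5} ≡ 5 (mod 7). Verify: 3 × 5 = 15 ≡ 1 (mod 7)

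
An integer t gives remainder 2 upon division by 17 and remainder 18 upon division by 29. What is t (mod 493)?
M = 17 × 29 = 493. M₁ = 29, y₁ ≡ 10 (mod 17). M₂ = 17, y₂ ≡ 12 (mod 29). t = 2×29×10 + 18×17×12 ≡ 308 (mod 493)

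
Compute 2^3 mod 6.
2^{3} = 8 ≡ 2 (mod 6)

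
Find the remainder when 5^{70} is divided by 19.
By Fermat: 5^{18} ≡ 1 mod 19. 70 = 3×18 + 16. So 5^{70} ≡ 5^{16} ≡ 16 mod 19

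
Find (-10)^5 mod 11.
By repeated squaring mod 11: (-10)^{1}≡1, (-10)^{2}≡1, (-10)^{4}≡1. Then (-10)^{5} = (-10)^{4+1} ≡ 1 × 1 ≡ 1 mod 11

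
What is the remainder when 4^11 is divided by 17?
By repeated squaring mod 17: 4^{1}≡4, 4^{2}≡16, 4^{4}≡1, 4^{8}≡1. Then 4^{11} = 4^{8+2+1} ≡ 1 × 16 × 4 ≡ 13 mod 17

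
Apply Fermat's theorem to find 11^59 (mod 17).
By Fermat: 11^{16} ≡ 1 (mod 17). 59 = 3×16 + 11. So 11^{59} ≡ 11^{11} ≡ 12 (mod 17)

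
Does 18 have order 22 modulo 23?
18^{11} ≡ 1 mod 23 and 11 < 22, so ord_23(18) = 11 ≠ 22 and 18 is not a primitive root.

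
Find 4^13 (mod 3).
Using Fermat: 4^{2} ≡ 1 (mod 3). 13 ≡ 1 (mod 2). So 4^{13} ≡ 4^{1} ≡ 1 (mod 3)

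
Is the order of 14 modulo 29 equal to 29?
Powers of 14 mod 29: 14^1≡14, 14^2≡22, 14^3≡18, 14^4≡20, 14^5≡19, 14^6≡5, 14^7≡12, 14^8≡23, 14^9≡3, 14^10≡13, 14^11≡8, 14^12≡25, 14^13≡2, 14^14≡28, 14^15≡15, 14^16≡7, 14^17≡11, 14^18≡9, 14^19≡10, 14^20≡24, 14^21≡17, 14^22≡6, 14^23≡26, 14^24≡16, 14^25≡21, 14^26≡4, 14^27≡27, 14^28≡1. Already 14^28≡1, so the order is 28 < 29. No, the actual order is 28.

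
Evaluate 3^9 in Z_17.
By repeated squaring (mod 17): 3^{1}≡3, 3^{2}≡9, 3^{4}≡13, 3^{8}≡16. Then 3^{9} = 3^{8+1} ≡ 16 × 3 ≡ 14 (mod 17)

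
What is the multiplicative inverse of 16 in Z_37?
Since 37 is prime, by Fermat 16^(-1) ≡ 16^{35} ≡ 7 (mod 37). Verify: 16 × 7 = 112 ≡ 1 (mod 37)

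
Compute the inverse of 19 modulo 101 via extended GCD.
Extended GCD: 19(16) + 101(-3) = 1. So 19^(-1) ≡ 16 mod 101. Verify: 19 × 16 = 304 ≡ 1 mod 101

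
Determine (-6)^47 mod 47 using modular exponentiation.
Using Fermat: (-6)^{46} ≡ 1 (mod 47). 47 ≡ 1 (mod 46). So (-6)^{47} ≡ (-6)^{1} ≡ 41 (mod 47)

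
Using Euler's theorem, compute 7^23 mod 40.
By Euler: 7^{16} ≡ 1 (mod 40) since gcd(7, 40) = 1. 23 = 1×16 + 7. So 7^{23} ≡ 7^{7} ≡ 23 (mod 40)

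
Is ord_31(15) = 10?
Powers of 15 mod 31: 15^1≡15, 15^2≡8, 15^3≡27, 15^4≡2, 15^5≡30, 15^6≡16, 15^7≡23, 15^8≡4, 15^9≡29, 15^10≡1. First k with 15^k≡1 is k=10. Yes, ord_31(15) = 10.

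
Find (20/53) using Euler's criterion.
(20/53) = 20^{26} mod 53 = -1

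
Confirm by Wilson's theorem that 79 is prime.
(78)! mod 79 = 78. Since this equals -1 mod 79, Wilson confirms 79 is prime.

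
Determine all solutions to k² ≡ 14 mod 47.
The square roots of 14 mod 47 are 25 and 22. Verify: 25² = 625 ≡ 14 mod 47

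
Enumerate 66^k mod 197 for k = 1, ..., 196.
66^1, 66^2, ..., 66^{196} mod 197: [66, 22, 73, 90, 30, 10, 69, 23, 139, 112, 103, 100, 99, 33, 11, 135, 45, 15, 5, 133, 110, 168, 56, 150, 50, 148, 115, 104, 166, 121, 106, 101, 165, 55, 84, 28, 75, 25, 74, 156, 52, 83, 159, 53, 149, 181, 126, 42, 14, 136, 111, 37, 78, 26, 140, 178, 125, 173, 189, 63, 21, 7, 68, 154, 117, 39, 13, 70, 89, 161, 185, 193, 130, 109, 102, 34, 77, 157, 118, 105, 35, 143, 179, 191, 195, 65, 153, 51, 17, 137, 177, 59, 151, 116, 170, 188, 194, 196, 131, 175, 124, 107, 167, 187, 128, 174, 58, 85, 94, 97, 98, 164, 186, 62, 152, 182, 192, 64, 87, 29, 141, 47, 147, 49, 82, 93, 31, 76, 91, 96, 32, 142, 113, 169, 122, 172, 123, 41, 145, 114, 38, 144, 48, 16, 71, 155, 183, 61, 86, 160, 119, 171, 57, 19, 72, 24, 8, 134, 176, 190, 129, 43, 80, 158, 184, 127, 108, 36, 12, 4, 67, 88, 95, 163, 120, 40, 79, 92, 162, 54, 18, 6, 2, 132, 44, 146, 180, 60, 20, 138, 46, 81, 27, 9, 3, 1]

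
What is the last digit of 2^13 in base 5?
Using Fermat: 2^{4} ≡ 1 (mod 5). 13 ≡ 1 (mod 4). So 2^{13} ≡ 2^{1} ≡ 2 (mod 5)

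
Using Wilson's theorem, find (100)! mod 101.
By Wilson's theorem, (100)! ≡ -1 ≡ 100 mod 101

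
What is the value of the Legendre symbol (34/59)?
(34/59) = 34^{29} mod 59 = -1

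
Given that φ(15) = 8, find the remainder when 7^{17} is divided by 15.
By Euler: 7^{8} ≡ 1 mod 15 since gcd(7, 15) = 1. 17 = 2×8 + 1. So 7^{17} ≡ 7^{1} ≡ 7 mod 15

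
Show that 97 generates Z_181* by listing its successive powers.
97^1, 97^2, ..., 97^{180} mod 181: [97, 178, 71, 9, 149, 154, 96, 81, 74, 119, 140, 5, 123, 166, 174, 45, 21, 46, 118, 43, 8, 52, 157, 25, 72, 106, 146, 44, 105, 49, 47, 34, 40, 79, 61, 125, 179, 168, 6, 39, 163, 64, 54, 170, 19, 33, 124, 82, 171, 116, 30, 14, 91, 139, 89, 126, 95, 165, 77, 48, 131, 37, 150, 70, 93, 152, 83, 87, 113, 101, 23, 59, 112, 4, 26, 169, 103, 36, 53, 73, 22, 143, 115, 114, 17, 20, 130, 121, 153, 180, 84, 3, 110, 172, 32, 27, 85, 100, 107, 62, 41, 176, 58, 15, 7, 136, 160, 135, 63, 138, 173, 129, 24, 156, 109, 75, 35, 137, 76, 132, 134, 147, 141, 102, 120, 56, 2, 13, 175, 142, 18, 117, 127, 11, 162, 148, 57, 99, 10, 65, 151, 167, 90, 42, 92, 55, 86, 16, 104, 133, 50, 144, 31, 111, 88, 29, 98, 94, 68, 80, 158, 122, 69, 177, 155, 12, 78, 145, 128, 108, 159, 38, 66, 67, 164, 161, 51, 60, 28, 1]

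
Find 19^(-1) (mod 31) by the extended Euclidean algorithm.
Extended GCD: 19(-13) + 31(8) = 1. So 19^(-1) ≡ -13 ≡ 18 (mod 31). Verify: 19 × 18 = 342 ≡ 1 (mod 31)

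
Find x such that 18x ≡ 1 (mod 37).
Since 37 is prime, by Fermat 18^(-1) ≡ 18^{35} ≡ 35 (mod 37). Verify: 18 × 35 = 630 ≡ 1 (mod 37)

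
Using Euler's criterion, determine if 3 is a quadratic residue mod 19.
By Euler's criterion: 3^{9} ≡ 18 mod 19. Since this equals -1 (≡ 18), 3 is not a QR.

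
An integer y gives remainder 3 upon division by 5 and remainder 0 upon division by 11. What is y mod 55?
M = 5 × 11 = 55. M₁ = 11, y₁ ≡ 1 mod 5. M₂ = 5, y₂ ≡ 9 mod 11. y = 3×11×1 + 0×5×9 ≡ 33 mod 55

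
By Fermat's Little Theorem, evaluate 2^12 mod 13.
By Fermat's Little Theorem, 2^{12} ≡ 1 (mod 13) since 13 is prime and gcd(2, 13) = 1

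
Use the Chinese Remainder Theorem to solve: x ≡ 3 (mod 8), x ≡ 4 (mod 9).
M = 8 × 9 = 72. M₁ = 9, y₁ ≡ 1 (mod 8). M₂ = 8, y₂ ≡ 8 (mod 9). x = 3×9×1 + 4×8×8 ≡ 67 (mod 72)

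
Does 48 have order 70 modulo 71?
48^{7} ≡ 1 (mod 71) and 7 < 70, so ord_71(48) = 7 ≠ 70 and 48 is not a primitive root.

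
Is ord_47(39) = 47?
Powers of 39 mod 47: 39^1≡39, 39^2≡17, 39^3≡5, 39^4≡7, 39^5≡38, 39^6≡25, 39^7≡35, 39^8≡2, 39^9≡31, 39^10≡34, 39^11≡10, 39^12≡14, 39^13≡29, 39^14≡3, 39^15≡23, 39^16≡4, 39^17≡15, 39^18≡21, 39^19≡20, 39^20≡28, 39^21≡11, 39^22≡6, 39^23≡46, 39^24≡8, 39^25≡30, 39^26≡42, 39^27≡40, 39^28≡9, 39^29≡22, 39^30≡12, 39^31≡45, 39^32≡16, 39^33≡13, 39^34≡37, 39^35≡33, 39^36≡18, 39^37≡44, 39^38≡24, 39^39≡43, 39^40≡32, 39^41≡26, 39^42≡27, 39^43≡19, 39^44≡36, 39^45≡41, 39^46≡1. Already 39^46≡1, so the order is 46 < 47. No, the actual order is 46.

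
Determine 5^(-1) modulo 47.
Since 47 is prime, by Fermat 5^(-1) ≡ 5^{45} ≡ 19 (mod 47). Verify: 5 × 19 = 95 ≡ 1 (mod 47)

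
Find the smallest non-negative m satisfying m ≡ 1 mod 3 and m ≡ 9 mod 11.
M = 3 × 11 = 33. M₁ = 11, y₁ ≡ 2 mod 3. M₂ = 3, y₂ ≡ 4 mod 11. m = 1×11×2 + 9×3×4 ≡ 31 mod 33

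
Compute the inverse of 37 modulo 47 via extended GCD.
Extended GCD: 37(14) + 47(-11) = 1. So 37^(-1) ≡ 14 mod 47. Verify: 37 × 14 = 518 ≡ 1 mod 47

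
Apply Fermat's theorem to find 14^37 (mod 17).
By Fermat: 14^{16} ≡ 1 (mod 17). 37 = 2×16 + 5. So 14^{37} ≡ 14^{5} ≡ 12 (mod 17)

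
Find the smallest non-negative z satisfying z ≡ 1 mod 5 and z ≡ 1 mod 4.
M = 5 × 4 = 20. M₁ = 4, y₁ ≡ 4 mod 5. M₂ = 5, y₂ ≡ 1 mod 4. z = 1×4×4 + 1×5×1 ≡ 1 mod 20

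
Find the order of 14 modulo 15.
Powers of 14 mod 15: 14^1≡14, 14^2≡1. ord_15(14) = 2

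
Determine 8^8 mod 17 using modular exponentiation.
By repeated squaring (mod 17): 8^{1}≡8, 8^{2}≡13, 8^{4}≡16, 8^{8}≡1. So 8^{8} ≡ 1 (mod 17)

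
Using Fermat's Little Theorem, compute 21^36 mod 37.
By Fermat's Little Theorem, 21^{36} ≡ 1 mod 37 since 37 is prime and gcd(21, 37) = 1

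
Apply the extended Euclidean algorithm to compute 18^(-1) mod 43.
Extended GCD: 18(12) + 43(-5) = 1. So 18^(-1) ≡ 12 (mod 43). Verify: 18 × 12 = 216 ≡ 1 (mod 43)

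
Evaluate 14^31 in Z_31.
Using Fermat: 14^{30} ≡ 1 (mod 31). 31 ≡ 1 (mod 30). So 14^{31} ≡ 14^{1} ≡ 14 (mod 31)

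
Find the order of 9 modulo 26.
Powers of 9 mod 26: 9^1≡9, 9^2≡3, 9^3≡1. Order = 3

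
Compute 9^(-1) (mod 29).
Since 29 is prime, by Fermat 9^(-1) ≡ 9^{27} ≡ 13 (mod 29). Verify: 9 × 13 = 117 ≡ 1 (mod 29)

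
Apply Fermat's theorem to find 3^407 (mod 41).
By Fermat: 3^{40} ≡ 1 (mod 41). 407 ≡ 7 (mod 40). So 3^{407} ≡ 3^{7} ≡ 14 (mod 41)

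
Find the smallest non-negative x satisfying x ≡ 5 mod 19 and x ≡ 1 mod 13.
M = 19 × 13 = 247. M₁ = 13, y₁ ≡ 3 mod 19. M₂ = 19, y₂ ≡ 11 mod 13. x = 5×13×3 + 1×19×11 ≡ 157 mod 247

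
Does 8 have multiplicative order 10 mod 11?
Powers of 8 mod 11: 8^1≡8, 8^2≡9, 8^3≡6, 8^4≡4, 8^5≡10, 8^6≡3, 8^7≡2, 8^8≡5, 8^9≡7, 8^10≡1. First k with 8^k≡1 is k=10. Yes, ord_11(8) = 10.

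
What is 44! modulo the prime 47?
(46)! = (44)! × (45) × (46) ≡ -1 (mod 47). So (44)! ≡ -1 × [(46)(45)]^(-1) ≡ 23 (mod 47)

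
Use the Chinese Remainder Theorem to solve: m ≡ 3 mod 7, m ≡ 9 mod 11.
M = 7 × 11 = 77. M₁ = 11, y₁ ≡ 2 mod 7. M₂ = 7, y₂ ≡ 8 mod 11. m = 3×11×2 + 9×7×8 ≡ 31 mod 77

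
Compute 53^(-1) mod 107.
Since 107 is prime, by Fermat 53^(-1) ≡ 53^{105} ≡ 105 mod 107. Verify: 53 × 105 = 5565 ≡ 1 mod 107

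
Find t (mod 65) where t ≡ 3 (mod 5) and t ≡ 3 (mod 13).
M = 5 × 13 = 65. M₁ = 13, y₁ ≡ 2 (mod 5). M₂ = 5, y₂ ≡ 8 (mod 13). t = 3×13×2 + 3×5×8 ≡ 3 (mod 65)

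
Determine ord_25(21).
Powers of 21 mod 25: 21^1≡21, 21^2≡16, 21^3≡11, 21^4≡6, 21^5≡1. Order = 5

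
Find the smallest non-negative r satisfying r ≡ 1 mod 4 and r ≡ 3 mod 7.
M = 4 × 7 = 28. M₁ = 7, y₁ ≡ 3 mod 4. M₂ = 4, y₂ ≡ 2 mod 7. r = 1×7×3 + 3×4×2 ≡ 17 mod 28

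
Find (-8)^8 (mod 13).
By repeated squaring (mod 13): (-8)^{1}≡5, (-8)^{2}≡12, (-8)^{4}≡1, (-8)^{8}≡1. So (-8)^{8} ≡ 1 (mod 13)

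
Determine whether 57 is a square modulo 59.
By Euler's criterion: 57^{29} ≡ 1 mod 59. Since this equals 1, 57 is a QR.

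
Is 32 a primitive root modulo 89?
32^{11} ≡ 1 mod 89 and 11 < 88, so ord_89(32) = 11 ≠ 88 and 32 is not a primitive root.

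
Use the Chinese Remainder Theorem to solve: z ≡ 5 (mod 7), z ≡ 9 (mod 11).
M = 7 × 11 = 77. M₁ = 11, y₁ ≡ 2 (mod 7). M₂ = 7, y₂ ≡ 8 (mod 11). z = 5×11×2 + 9×7×8 ≡ 75 (mod 77)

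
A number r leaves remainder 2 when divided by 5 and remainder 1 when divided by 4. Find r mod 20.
M = 5 × 4 = 20. M₁ = 4, y₁ ≡ 4 mod 5. M₂ = 5, y₂ ≡ 1 mod 4. r = 2×4×4 + 1×5×1 ≡ 17 mod 20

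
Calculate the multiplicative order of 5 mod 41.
Powers of 5 mod 41: 5^1≡5, 5^2≡25, 5^3≡2, 5^4≡10, 5^5≡9, 5^6≡4, 5^7≡20, 5^8≡18, 5^9≡8, 5^10≡40, 5^11≡36, 5^12≡16, 5^13≡39, 5^14≡31, 5^15≡32, 5^16≡37, 5^17≡21, 5^18≡23, 5^19≡33, 5^20≡1. Order = 20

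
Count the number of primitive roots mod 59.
There are φ(59-1) = φ(58) = 28 primitive roots modulo 59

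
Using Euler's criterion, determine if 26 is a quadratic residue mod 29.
By Euler's criterion: 26^{14} ≡ 28 (mod 29). Since this equals -1 (≡ 28), 26 is not a QR.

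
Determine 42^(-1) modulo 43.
Since 43 is prime, by Fermat 42^(-1) ≡ 42^{41} ≡ 42 (mod 43). Verify: 42 × 42 = 1764 ≡ 1 (mod 43)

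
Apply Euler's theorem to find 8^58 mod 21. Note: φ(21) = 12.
By Euler: 8^{12} ≡ 1 mod 21 since gcd(8, 21) = 1. 58 = 4×12 + 10. So 8^{58} ≡ 8^{10} ≡ 1 mod 21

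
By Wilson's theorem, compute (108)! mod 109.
By Wilson's theorem, (108)! ≡ -1 ≡ 108 mod 109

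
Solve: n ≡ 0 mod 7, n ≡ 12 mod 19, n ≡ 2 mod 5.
M = 7 × 19 × 5 = 665. M₁ = 95, y₁ ≡ 2 mod 7. M₂ = 35, y₂ ≡ 6 mod 19. M₃ = 133, y₃ ≡ 2 mod 5. n = 0×95×2 + 12×35×6 + 2×133×2 ≡ 392 mod 665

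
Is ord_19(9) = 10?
Powers of 9 mod 19: 9^1≡9, 9^2≡5, 9^3≡7, 9^4≡6, 9^5≡16, 9^6≡11, 9^7≡4, 9^8≡17, 9^9≡1. Already 9^9≡1, so the order is 9 < 10. No, the actual order is 9.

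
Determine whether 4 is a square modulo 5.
By Euler's criterion: 4^{2} ≡ 1 mod 5. Since this equals 1, 4 is a QR.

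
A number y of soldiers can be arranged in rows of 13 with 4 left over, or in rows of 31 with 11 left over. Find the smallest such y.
M = 13 × 31 = 403. M₁ = 31, y₁ ≡ 8 mod 13. M₂ = 13, y₂ ≡ 12 mod 31. y = 4×31×8 + 11×13×12 ≡ 290 mod 403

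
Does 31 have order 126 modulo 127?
31^{63} ≡ 1 mod 127 and 63 < 126, so ord_127(31) = 63 ≠ 126 and 31 is not a primitive root.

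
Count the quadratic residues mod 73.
The squaring map on Z_73* is 2-to-1, so there are (72)/2 = 36 QRs.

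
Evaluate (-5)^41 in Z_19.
Using Fermat: (-5)^{18} ≡ 1 (mod 19). 41 ≡ 5 (mod 18). So (-5)^{41} ≡ (-5)^{5} ≡ 10 (mod 19)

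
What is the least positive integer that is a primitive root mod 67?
g = 2. For each prime q|66: 2^{33}≡66, 2^{22}≡37, 2^{6}≡64, none ≡ 1, so ord_67(2) = 66 and 2 is a primitive root.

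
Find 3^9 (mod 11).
By repeated squaring (mod 11): 3^{1}≡3, 3^{2}≡9, 3^{4}≡4, 3^{8}≡5. Then 3^{9} = 3^{8+1} ≡ 5 × 3 ≡ 4 (mod 11)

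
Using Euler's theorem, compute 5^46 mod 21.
By Euler: 5^{12} ≡ 1 (mod 21) since gcd(5, 21) = 1. 46 = 3×12 + 10. So 5^{46} ≡ 5^{10} ≡ 16 (mod 21)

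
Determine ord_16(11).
Powers of 11 mod 16: 11^1≡11, 11^2≡9, 11^3≡3, 11^4≡1. So the order of 11 is 4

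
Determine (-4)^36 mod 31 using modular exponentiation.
Using Fermat: (-4)^{30} ≡ 1 (mod 31). 36 ≡ 6 (mod 30). So (-4)^{36} ≡ (-4)^{6} ≡ 4 (mod 31)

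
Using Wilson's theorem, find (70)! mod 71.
By Wilson's theorem, (70)! ≡ -1 ≡ 70 mod 71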